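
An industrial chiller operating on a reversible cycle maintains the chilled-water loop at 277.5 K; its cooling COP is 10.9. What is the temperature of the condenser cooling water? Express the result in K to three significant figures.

COP_R = T_C/(T_H − T_C) gives T_H − T_C = T_C/COP.
With T_C = 277.50 K, T_H = 277.50 × (1 + 1/10.9) = 302.96 K.

303 K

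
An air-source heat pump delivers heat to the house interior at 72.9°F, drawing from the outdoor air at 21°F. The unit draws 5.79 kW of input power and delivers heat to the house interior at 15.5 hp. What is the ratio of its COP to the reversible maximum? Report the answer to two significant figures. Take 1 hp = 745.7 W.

Converting, Q̇_H = 15.50 hp = 11.56 kW, so COP_actual = Q̇_H/Ẇ = 11.56/5.790 = 1.996.
In absolute terms T_C = 267.04 K and T_H = 295.87 K, so ΔT = 28.83 K.
COP_Carnot = T_H/ΔT = 295.87/28.83 = 10.26.
η_II = COP_actual/COP_Carnot = 1.996/10.26 = 0.1945.

0.19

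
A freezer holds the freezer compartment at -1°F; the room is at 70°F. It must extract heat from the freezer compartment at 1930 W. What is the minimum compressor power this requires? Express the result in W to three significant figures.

299 W

In absolute terms T_C = 254.82 K and T_H = 294.26 K, so ΔT = 39.44 K.
COP_Carnot = T_C/ΔT = 254.82/39.44 = 6.460.
Ẇ_min = Q̇/COP_Carnot = 1930/6.460 = 298.8 W.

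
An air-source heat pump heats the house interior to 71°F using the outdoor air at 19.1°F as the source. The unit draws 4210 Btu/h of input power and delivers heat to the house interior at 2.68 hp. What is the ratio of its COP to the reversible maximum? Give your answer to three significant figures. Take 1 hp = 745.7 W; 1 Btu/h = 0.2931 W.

0.158

Converting, Q̇_H = 2.680 hp = 6818 Btu/h, so COP_actual = Q̇_H/Ẇ = 6818/4210 = 1.620.
In absolute terms T_C = 265.98 K and T_H = 294.82 K, so ΔT = 28.83 K.
COP_Carnot = T_H/ΔT = 294.82/28.83 = 10.22.
η_II = COP_actual/COP_Carnot = 1.620/10.22 = 0.1584.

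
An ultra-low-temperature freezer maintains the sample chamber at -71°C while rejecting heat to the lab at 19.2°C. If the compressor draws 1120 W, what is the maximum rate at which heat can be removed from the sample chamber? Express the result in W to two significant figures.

In absolute terms T_C = 202.15 K and T_H = 292.35 K, so ΔT = 90.20 K.
COP_Carnot = T_C/ΔT = 202.15/90.20 = 2.241.
Q̇_max = COP_Carnot × Ẇ = 2.241 × 1120 W = 2510 W.

2500 W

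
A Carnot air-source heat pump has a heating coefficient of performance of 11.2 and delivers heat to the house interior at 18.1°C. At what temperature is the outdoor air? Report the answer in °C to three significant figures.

-7.90 °C

COP_HP = T_H/(T_H − T_C) gives T_H − T_C = T_H/COP.
With T_H = 291.25 K, T_C = 291.25 × (1 − 1/11.2) = 265.25 K.
Converting, 265.25 K = -7.90°C.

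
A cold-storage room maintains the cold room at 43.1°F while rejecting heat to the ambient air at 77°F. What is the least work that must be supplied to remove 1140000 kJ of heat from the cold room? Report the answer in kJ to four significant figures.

In absolute terms T_C = 279.32 K and T_H = 298.15 K, so ΔT = 18.83 K.
The reversible limit is COP_R = T_C/ΔT = 14.83, so W_min = Q_C/COP = Q_C·ΔT/T_C.
W_min = 1140000 × 18.83/279.32 = 76870 kJ.

76870 kJ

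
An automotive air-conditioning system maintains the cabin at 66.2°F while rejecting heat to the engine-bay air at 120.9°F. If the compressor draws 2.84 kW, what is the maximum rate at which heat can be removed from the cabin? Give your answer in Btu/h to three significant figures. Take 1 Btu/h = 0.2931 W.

93200 Btu/h

In absolute terms T_C = 292.15 K and T_H = 322.54 K, so ΔT = 30.39 K.
COP_Carnot = T_C/ΔT = 292.15/30.39 = 9.614.
Q̇_max = COP_Carnot × Ẇ = 9.614 × 2.840 kW = 27.30 kW = 93150 Btu/h.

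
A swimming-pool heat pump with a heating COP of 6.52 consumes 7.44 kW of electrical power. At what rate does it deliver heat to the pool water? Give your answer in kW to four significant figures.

48.51 kW

Q̇_H = COP_HP × Ẇ = 6.52 × 7.440 = 48.51 kW.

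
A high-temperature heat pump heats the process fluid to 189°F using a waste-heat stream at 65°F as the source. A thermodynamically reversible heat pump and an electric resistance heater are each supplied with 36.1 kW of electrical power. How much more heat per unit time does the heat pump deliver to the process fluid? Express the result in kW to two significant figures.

150 kW

In absolute terms T_C = 291.48 K and T_H = 360.37 K, so ΔT = 68.89 K.
COP_Carnot = T_H/ΔT = 360.37/68.89 = 5.231.
The heat pump delivers Q̇_H = COP × Ẇ = 188.8 kW; the resistance heater delivers Ẇ = 36.10 kW.
Extra = (COP − 1)·Ẇ = 152.7 kW.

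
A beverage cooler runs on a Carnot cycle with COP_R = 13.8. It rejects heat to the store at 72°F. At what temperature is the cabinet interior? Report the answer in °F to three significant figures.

36.1 °F

For a Carnot refrigerator COP_R = T_C/(T_H − T_C), so T_C = COP·T_H/(1 + COP).
With T_H = 295.37 K, T_C = 13.8 × 295.37/14.80 = 275.41 K.
Converting, 275.41 K = 36.08°F.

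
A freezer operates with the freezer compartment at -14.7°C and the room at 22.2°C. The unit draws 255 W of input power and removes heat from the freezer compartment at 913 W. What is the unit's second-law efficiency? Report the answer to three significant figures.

COP_actual = Q̇_C/Ẇ = 913.0/255.0 = 3.580.
In absolute terms T_C = 258.45 K and T_H = 295.35 K, so ΔT = 36.90 K.
COP_Carnot = T_C/ΔT = 258.45/36.90 = 7.004.
η_II = COP_actual/COP_Carnot = 3.580/7.004 = 0.5112.

0.511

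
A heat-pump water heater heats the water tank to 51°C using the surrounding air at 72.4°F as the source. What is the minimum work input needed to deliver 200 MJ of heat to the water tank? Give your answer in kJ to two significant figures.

In absolute terms T_C = 295.59 K and T_H = 324.15 K, so ΔT = 28.56 K.
The reversible limit is COP_HP = T_H/ΔT = 11.35, so W_min = Q_H/COP = Q_H·ΔT/T_H.
W_min = 200.0 × 28.56/324.15 = 17.62 MJ = 17620 kJ.

18000 kJ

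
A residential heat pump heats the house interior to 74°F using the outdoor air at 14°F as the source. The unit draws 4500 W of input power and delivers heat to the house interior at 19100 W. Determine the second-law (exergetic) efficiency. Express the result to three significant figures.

COP_actual = Q̇_H/Ẇ = 19100/4500 = 4.244.
In absolute terms T_C = 263.15 K and T_H = 296.48 K, so ΔT = 33.33 K.
COP_Carnot = T_H/ΔT = 296.48/33.33 = 8.895.
η_II = COP_actual/COP_Carnot = 4.244/8.895 = 0.4772.

0.477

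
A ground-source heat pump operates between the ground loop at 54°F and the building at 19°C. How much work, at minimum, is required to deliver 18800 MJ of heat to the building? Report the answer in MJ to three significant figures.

436 MJ

In absolute terms T_C = 285.37 K and T_H = 292.15 K, so ΔT = 6.778 K.
The reversible limit is COP_HP = T_H/ΔT = 43.10, so W_min = Q_H/COP = Q_H·ΔT/T_H.
W_min = 18800 × 6.778/292.15 = 436.2 MJ.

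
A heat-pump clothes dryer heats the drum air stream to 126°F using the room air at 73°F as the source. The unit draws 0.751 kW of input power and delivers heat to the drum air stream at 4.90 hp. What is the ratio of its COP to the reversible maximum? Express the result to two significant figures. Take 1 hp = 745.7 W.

0.44

Converting, Q̇_H = 4.900 hp = 3.654 kW, so COP_actual = Q̇_H/Ẇ = 3.654/0.7510 = 4.865.
In absolute terms T_C = 295.93 K and T_H = 325.37 K, so ΔT = 29.44 K.
COP_Carnot = T_H/ΔT = 325.37/29.44 = 11.05.
η_II = COP_actual/COP_Carnot = 4.865/11.05 = 0.4403.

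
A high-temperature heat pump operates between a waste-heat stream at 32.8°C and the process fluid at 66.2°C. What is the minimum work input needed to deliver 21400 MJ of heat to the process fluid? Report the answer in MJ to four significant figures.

2106 MJ

In absolute terms T_C = 305.95 K and T_H = 339.35 K, so ΔT = 33.40 K.
The reversible limit is COP_HP = T_H/ΔT = 10.16, so W_min = Q_H/COP = Q_H·ΔT/T_H.
W_min = 21400 × 33.40/339.35 = 2106 MJ.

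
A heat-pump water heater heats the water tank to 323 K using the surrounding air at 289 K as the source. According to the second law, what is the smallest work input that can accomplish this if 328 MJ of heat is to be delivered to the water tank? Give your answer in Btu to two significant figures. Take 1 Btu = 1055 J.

The reservoir spacing is ΔT = 323 − 289 = 34.00 K.
The reversible limit is COP_HP = T_H/ΔT = 9.500, so W_min = Q_H/COP = Q_H·ΔT/T_H.
W_min = 328.0 × 34.00/323.00 = 34.53 MJ = 32730 Btu.

33000 Btu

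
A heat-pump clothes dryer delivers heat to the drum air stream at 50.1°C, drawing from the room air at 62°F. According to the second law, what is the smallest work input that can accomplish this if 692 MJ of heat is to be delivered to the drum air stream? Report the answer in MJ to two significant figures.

In absolute terms T_C = 289.82 K and T_H = 323.25 K, so ΔT = 33.43 K.
The reversible limit is COP_HP = T_H/ΔT = 9.668, so W_min = Q_H/COP = Q_H·ΔT/T_H.
W_min = 692.0 × 33.43/323.25 = 71.57 MJ.

72 MJ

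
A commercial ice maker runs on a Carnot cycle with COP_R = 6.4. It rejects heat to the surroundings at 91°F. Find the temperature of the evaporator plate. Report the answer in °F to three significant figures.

For a Carnot refrigerator COP_R = T_C/(T_H − T_C), so T_C = COP·T_H/(1 + COP).
With T_H = 305.93 K, T_C = 6.4 × 305.93/7.400 = 264.59 K.
Converting, 264.59 K = 16.59°F.

16.6 °F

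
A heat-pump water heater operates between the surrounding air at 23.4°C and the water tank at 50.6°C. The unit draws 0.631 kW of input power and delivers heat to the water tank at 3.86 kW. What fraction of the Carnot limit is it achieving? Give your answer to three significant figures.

COP_actual = Q̇_H/Ẇ = 3.860/0.6310 = 6.117.
In absolute terms T_C = 296.55 K and T_H = 323.75 K, so ΔT = 27.20 K.
COP_Carnot = T_H/ΔT = 323.75/27.20 = 11.90.
η_II = COP_actual/COP_Carnot = 6.117/11.90 = 0.5139.

0.514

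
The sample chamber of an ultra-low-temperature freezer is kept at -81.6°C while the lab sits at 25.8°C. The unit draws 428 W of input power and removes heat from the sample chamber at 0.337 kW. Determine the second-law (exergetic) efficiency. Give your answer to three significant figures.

Converting, Q̇_C = 0.3370 kW = 337.0 W, so COP_actual = Q̇_C/Ẇ = 337.0/428.0 = 0.7874.
In absolute terms T_C = 191.55 K and T_H = 298.95 K, so ΔT = 107.4 K.
COP_Carnot = T_C/ΔT = 191.55/107.4 = 1.784.
η_II = COP_actual/COP_Carnot = 0.7874/1.784 = 0.4415.

0.441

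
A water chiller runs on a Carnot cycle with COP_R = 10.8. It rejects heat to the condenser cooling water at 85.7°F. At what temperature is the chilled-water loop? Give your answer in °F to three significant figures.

For a Carnot refrigerator COP_R = T_C/(T_H − T_C), so T_C = COP·T_H/(1 + COP).
With T_H = 302.98 K, T_C = 10.8 × 302.98/11.80 = 277.31 K.
Converting, 277.31 K = 39.48°F.

39.5 °F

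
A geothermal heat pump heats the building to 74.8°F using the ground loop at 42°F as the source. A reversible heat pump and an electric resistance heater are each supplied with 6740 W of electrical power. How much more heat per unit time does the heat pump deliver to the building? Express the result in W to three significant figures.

103000 W

In absolute terms T_C = 278.71 K and T_H = 296.93 K, so ΔT = 18.22 K.
COP_Carnot = T_H/ΔT = 296.93/18.22 = 16.29.
The heat pump delivers Q̇_H = COP × Ẇ = 109800 W; the resistance heater delivers Ẇ = 6740 W.
Extra = (COP − 1)·Ẇ = 103100 W.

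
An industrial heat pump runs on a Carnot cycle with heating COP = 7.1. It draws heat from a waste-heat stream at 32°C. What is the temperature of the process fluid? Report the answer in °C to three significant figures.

COP_HP = T_H/(T_H − T_C) rearranges to T_H = COP·T_C/(COP − 1).
With T_C = 305.15 K, T_H = 7.1 × 305.15/6.100 = 355.17 K.
Converting, 355.17 K = 82.02°C.

82.0 °C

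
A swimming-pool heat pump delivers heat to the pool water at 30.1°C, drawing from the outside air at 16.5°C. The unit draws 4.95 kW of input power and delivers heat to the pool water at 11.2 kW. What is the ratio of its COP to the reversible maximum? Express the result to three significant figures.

COP_actual = Q̇_H/Ẇ = 11.20/4.950 = 2.263.
In absolute terms T_C = 289.65 K and T_H = 303.25 K, so ΔT = 13.60 K.
COP_Carnot = T_H/ΔT = 303.25/13.60 = 22.30.
η_II = COP_actual/COP_Carnot = 2.263/22.30 = 0.1015.

0.101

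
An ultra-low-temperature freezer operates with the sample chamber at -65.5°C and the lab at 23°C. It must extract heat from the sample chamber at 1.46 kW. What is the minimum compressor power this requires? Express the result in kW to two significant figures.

In absolute terms T_C = 207.65 K and T_H = 296.15 K, so ΔT = 88.50 K.
COP_Carnot = T_C/ΔT = 207.65/88.50 = 2.346.
Ẇ_min = Q̇/COP_Carnot = 1.460/2.346 = 0.6222 kW.

0.62 kW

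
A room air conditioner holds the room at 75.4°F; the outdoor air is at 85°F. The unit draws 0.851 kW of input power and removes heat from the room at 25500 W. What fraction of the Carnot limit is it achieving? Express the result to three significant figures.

0.538

Converting, Q̇_C = 25500 W = 25.50 kW, so COP_actual = Q̇_C/Ẇ = 25.50/0.8510 = 29.96.
In absolute terms T_C = 297.26 K and T_H = 302.59 K, so ΔT = 5.333 K.
COP_Carnot = T_C/ΔT = 297.26/5.333 = 55.74.
η_II = COP_actual/COP_Carnot = 29.96/55.74 = 0.5376.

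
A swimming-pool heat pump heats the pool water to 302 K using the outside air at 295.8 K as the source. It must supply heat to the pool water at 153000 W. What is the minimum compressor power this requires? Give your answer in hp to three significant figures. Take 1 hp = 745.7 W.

4.21 hp

The reservoir spacing is ΔT = 302 − 295.8 = 6.200 K.
COP_Carnot = T_H/ΔT = 302.00/6.200 = 48.71.
Ẇ_min = Q̇/COP_Carnot = 153000/48.71 = 3141 W = 4.212 hp.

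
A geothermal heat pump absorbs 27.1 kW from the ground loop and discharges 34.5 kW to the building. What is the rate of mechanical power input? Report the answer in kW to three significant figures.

7.40 kW

For a cyclic device the first law requires Q̇_H = Q̇_C + Ẇ.
Ẇ = Q̇_H − Q̇_C = 7.400 kW.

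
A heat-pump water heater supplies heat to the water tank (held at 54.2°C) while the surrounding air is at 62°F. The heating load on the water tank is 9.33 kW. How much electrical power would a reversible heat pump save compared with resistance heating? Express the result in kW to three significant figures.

In absolute terms T_C = 289.82 K and T_H = 327.35 K, so ΔT = 37.53 K.
COP_Carnot = T_H/ΔT = 327.35/37.53 = 8.722.
Resistance heating needs Ẇ_res = Q̇_H = 9.330 kW; the reversible heat pump needs only Ẇ_hp = Q̇_H/COP = 1.070 kW.
Saving = 9.330 − 1.070 = 8.260 kW.

8.26 kW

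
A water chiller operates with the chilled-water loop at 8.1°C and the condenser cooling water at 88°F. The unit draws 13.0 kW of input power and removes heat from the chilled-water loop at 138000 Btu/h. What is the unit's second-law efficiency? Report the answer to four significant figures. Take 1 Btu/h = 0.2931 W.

Converting, Q̇_C = 138000 Btu/h = 40.45 kW, so COP_actual = Q̇_C/Ẇ = 40.45/13.00 = 3.111.
In absolute terms T_C = 281.25 K and T_H = 304.26 K, so ΔT = 23.01 K.
COP_Carnot = T_C/ΔT = 281.25/23.01 = 12.22.
η_II = COP_actual/COP_Carnot = 3.111/12.22 = 0.2546.

0.2546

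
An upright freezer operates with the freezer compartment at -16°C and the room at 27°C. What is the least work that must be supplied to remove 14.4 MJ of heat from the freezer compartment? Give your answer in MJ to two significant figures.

2.4 MJ

In absolute terms T_C = 257.15 K and T_H = 300.15 K, so ΔT = 43.00 K.
The reversible limit is COP_R = T_C/ΔT = 5.980, so W_min = Q_C/COP = Q_C·ΔT/T_C.
W_min = 14.40 × 43.00/257.15 = 2.408 MJ.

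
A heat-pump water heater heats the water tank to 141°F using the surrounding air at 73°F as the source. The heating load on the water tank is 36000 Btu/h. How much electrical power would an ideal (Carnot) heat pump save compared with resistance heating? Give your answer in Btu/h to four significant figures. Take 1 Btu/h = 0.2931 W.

In absolute terms T_C = 295.93 K and T_H = 333.71 K, so ΔT = 37.78 K.
COP_Carnot = T_H/ΔT = 333.71/37.78 = 8.833.
Resistance heating needs Ẇ_res = Q̇_H = 36000 Btu/h; the reversible heat pump needs only Ẇ_hp = Q̇_H/COP = 4075 Btu/h.
Saving = 36000 − 4075 = 31920 Btu/h.

31920 Btu/h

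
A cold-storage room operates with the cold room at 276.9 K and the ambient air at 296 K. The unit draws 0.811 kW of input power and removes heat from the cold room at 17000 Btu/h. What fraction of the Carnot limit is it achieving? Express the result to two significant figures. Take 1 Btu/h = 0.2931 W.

0.42

Converting, Q̇_C = 17000 Btu/h = 4.983 kW, so COP_actual = Q̇_C/Ẇ = 4.983/0.8110 = 6.144.
The reservoir spacing is ΔT = 296 − 276.9 = 19.10 K.
COP_Carnot = T_C/ΔT = 276.90/19.10 = 14.50.
η_II = COP_actual/COP_Carnot = 6.144/14.50 = 0.4238.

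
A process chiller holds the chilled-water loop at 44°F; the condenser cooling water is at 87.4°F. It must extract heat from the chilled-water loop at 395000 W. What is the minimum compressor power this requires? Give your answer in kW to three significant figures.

34.0 kW

In absolute terms T_C = 279.82 K and T_H = 303.93 K, so ΔT = 24.11 K.
COP_Carnot = T_C/ΔT = 279.82/24.11 = 11.61.
Ẇ_min = Q̇/COP_Carnot = 395000/11.61 = 34040 W = 34.04 kW.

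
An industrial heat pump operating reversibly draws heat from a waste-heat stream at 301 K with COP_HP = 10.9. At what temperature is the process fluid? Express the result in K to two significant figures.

330 K

COP_HP = T_H/(T_H − T_C) rearranges to T_H = COP·T_C/(COP − 1).
With T_C = 301.00 K, T_H = 10.9 × 301.00/9.900 = 331.40 K.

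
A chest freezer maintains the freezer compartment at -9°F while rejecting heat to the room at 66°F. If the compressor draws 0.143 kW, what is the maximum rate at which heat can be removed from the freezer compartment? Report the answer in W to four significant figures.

859.3 W

In absolute terms T_C = 250.37 K and T_H = 292.04 K, so ΔT = 41.67 K.
COP_Carnot = T_C/ΔT = 250.37/41.67 = 6.009.
Q̇_max = COP_Carnot × Ẇ = 6.009 × 0.1430 kW = 0.8593 kW = 859.3 W.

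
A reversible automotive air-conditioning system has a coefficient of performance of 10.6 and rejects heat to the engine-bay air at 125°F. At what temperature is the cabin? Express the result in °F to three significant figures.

For a Carnot refrigerator COP_R = T_C/(T_H − T_C), so T_C = COP·T_H/(1 + COP).
With T_H = 324.82 K, T_C = 10.6 × 324.82/11.60 = 296.82 K.
Converting, 296.82 K = 74.60°F.

74.6 °F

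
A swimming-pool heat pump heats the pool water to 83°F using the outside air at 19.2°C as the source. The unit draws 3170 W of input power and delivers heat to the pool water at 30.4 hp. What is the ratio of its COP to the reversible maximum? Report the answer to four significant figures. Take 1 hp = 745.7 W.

0.2166

Converting, Q̇_H = 30.40 hp = 22670 W, so COP_actual = Q̇_H/Ẇ = 22670/3170 = 7.151.
In absolute terms T_C = 292.35 K and T_H = 301.48 K, so ΔT = 9.133 K.
COP_Carnot = T_H/ΔT = 301.48/9.133 = 33.01.
η_II = COP_actual/COP_Carnot = 7.151/33.01 = 0.2166.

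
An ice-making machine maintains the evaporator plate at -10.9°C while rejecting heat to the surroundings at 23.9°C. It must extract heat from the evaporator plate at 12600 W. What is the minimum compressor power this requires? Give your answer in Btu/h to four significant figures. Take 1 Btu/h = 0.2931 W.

5705 Btu/h

In absolute terms T_C = 262.25 K and T_H = 297.05 K, so ΔT = 34.80 K.
COP_Carnot = T_C/ΔT = 262.25/34.80 = 7.536.
Ẇ_min = Q̇/COP_Carnot = 12600/7.536 = 1672 W = 5705 Btu/h.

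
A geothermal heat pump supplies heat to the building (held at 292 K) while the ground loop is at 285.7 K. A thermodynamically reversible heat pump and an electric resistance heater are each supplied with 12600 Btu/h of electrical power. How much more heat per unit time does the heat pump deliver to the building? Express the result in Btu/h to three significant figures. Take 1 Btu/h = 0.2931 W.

The reservoir spacing is ΔT = 292 − 285.7 = 6.300 K.
COP_Carnot = T_H/ΔT = 292.00/6.300 = 46.35.
The heat pump delivers Q̇_H = COP × Ẇ = 584000 Btu/h; the resistance heater delivers Ẇ = 12600 Btu/h.
Extra = (COP − 1)·Ẇ = 571400 Btu/h.

571000 Btu/h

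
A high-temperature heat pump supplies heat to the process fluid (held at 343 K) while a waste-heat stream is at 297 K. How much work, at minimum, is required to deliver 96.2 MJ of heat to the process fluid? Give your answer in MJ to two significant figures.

13 MJ

The reservoir spacing is ΔT = 343 − 297 = 46.00 K.
The reversible limit is COP_HP = T_H/ΔT = 7.457, so W_min = Q_H/COP = Q_H·ΔT/T_H.
W_min = 96.20 × 46.00/343.00 = 12.90 MJ.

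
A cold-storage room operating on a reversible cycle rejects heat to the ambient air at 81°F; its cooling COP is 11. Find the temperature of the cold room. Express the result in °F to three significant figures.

For a Carnot refrigerator COP_R = T_C/(T_H − T_C), so T_C = COP·T_H/(1 + COP).
With T_H = 300.37 K, T_C = 11 × 300.37/12.00 = 275.34 K.
Converting, 275.34 K = 35.94°F.

35.9 °F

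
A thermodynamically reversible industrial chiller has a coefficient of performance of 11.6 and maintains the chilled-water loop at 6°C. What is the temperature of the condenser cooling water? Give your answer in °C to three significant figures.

30.1 °C

COP_R = T_C/(T_H − T_C) gives T_H − T_C = T_C/COP.
With T_C = 279.15 K, T_H = 279.15 × (1 + 1/11.6) = 303.21 K.
Converting, 303.21 K = 30.06°C.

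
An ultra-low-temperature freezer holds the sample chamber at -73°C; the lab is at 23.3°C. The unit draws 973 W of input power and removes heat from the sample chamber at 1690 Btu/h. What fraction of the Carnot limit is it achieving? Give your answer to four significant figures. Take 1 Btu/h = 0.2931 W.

Converting, Q̇_C = 1690 Btu/h = 495.3 W, so COP_actual = Q̇_C/Ẇ = 495.3/973.0 = 0.5091.
In absolute terms T_C = 200.15 K and T_H = 296.45 K, so ΔT = 96.30 K.
COP_Carnot = T_C/ΔT = 200.15/96.30 = 2.078.
η_II = COP_actual/COP_Carnot = 0.5091/2.078 = 0.2449.

0.2449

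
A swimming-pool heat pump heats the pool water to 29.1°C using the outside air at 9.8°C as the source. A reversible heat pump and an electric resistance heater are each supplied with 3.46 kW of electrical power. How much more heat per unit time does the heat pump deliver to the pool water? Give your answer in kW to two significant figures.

In absolute terms T_C = 282.95 K and T_H = 302.25 K, so ΔT = 19.30 K.
COP_Carnot = T_H/ΔT = 302.25/19.30 = 15.66.
The heat pump delivers Q̇_H = COP × Ẇ = 54.19 kW; the resistance heater delivers Ẇ = 3.460 kW.
Extra = (COP − 1)·Ẇ = 50.73 kW.

51 kW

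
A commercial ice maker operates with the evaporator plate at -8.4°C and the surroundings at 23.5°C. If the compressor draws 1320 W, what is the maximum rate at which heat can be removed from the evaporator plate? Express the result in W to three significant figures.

In absolute terms T_C = 264.75 K and T_H = 296.65 K, so ΔT = 31.90 K.
COP_Carnot = T_C/ΔT = 264.75/31.90 = 8.299.
Q̇_max = COP_Carnot × Ẇ = 8.299 × 1320 W = 10960 W.

11000 W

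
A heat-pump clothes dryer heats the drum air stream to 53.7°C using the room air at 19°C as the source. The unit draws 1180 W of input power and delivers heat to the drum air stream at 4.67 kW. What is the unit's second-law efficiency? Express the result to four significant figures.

Converting, Q̇_H = 4.670 kW = 4670 W, so COP_actual = Q̇_H/Ẇ = 4670/1180 = 3.958.
In absolute terms T_C = 292.15 K and T_H = 326.85 K, so ΔT = 34.70 K.
COP_Carnot = T_H/ΔT = 326.85/34.70 = 9.419.
η_II = COP_actual/COP_Carnot = 3.958/9.419 = 0.4202.

0.4202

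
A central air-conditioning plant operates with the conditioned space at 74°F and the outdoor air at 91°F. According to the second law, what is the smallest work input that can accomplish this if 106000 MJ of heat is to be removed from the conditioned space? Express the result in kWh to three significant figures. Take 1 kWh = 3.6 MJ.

938 kWh

In absolute terms T_C = 296.48 K and T_H = 305.93 K, so ΔT = 9.444 K.
The reversible limit is COP_R = T_C/ΔT = 31.39, so W_min = Q_C/COP = Q_C·ΔT/T_C.
W_min = 106000 × 9.444/296.48 = 3377 MJ = 937.9 kWh.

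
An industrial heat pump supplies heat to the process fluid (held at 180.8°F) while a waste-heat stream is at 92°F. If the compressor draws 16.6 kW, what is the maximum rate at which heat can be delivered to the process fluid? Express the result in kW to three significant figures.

In absolute terms T_C = 306.48 K and T_H = 355.82 K, so ΔT = 49.33 K.
COP_Carnot = T_H/ΔT = 355.82/49.33 = 7.213.
Q̇_max = COP_Carnot × Ẇ = 7.213 × 16.60 kW = 119.7 kW.

120 kW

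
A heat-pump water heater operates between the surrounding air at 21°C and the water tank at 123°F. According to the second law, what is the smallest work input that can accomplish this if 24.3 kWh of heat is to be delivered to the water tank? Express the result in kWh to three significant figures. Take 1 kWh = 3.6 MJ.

In absolute terms T_C = 294.15 K and T_H = 323.71 K, so ΔT = 29.56 K.
The reversible limit is COP_HP = T_H/ΔT = 10.95, so W_min = Q_H/COP = Q_H·ΔT/T_H.
W_min = 24.30 × 29.56/323.71 = 2.219 kWh.

2.22 kWh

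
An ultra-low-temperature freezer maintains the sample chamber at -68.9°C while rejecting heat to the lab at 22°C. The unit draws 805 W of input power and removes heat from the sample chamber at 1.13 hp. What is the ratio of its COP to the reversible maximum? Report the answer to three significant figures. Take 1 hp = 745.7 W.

Converting, Q̇_C = 1.130 hp = 842.6 W, so COP_actual = Q̇_C/Ẇ = 842.6/805.0 = 1.047.
In absolute terms T_C = 204.25 K and T_H = 295.15 K, so ΔT = 90.90 K.
COP_Carnot = T_C/ΔT = 204.25/90.90 = 2.247.
η_II = COP_actual/COP_Carnot = 1.047/2.247 = 0.4659.

0.466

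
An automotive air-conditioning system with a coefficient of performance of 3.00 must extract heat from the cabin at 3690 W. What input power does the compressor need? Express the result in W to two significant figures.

Ẇ = Q̇_C/COP = 3690/3.00 = 1230 W.

1200 W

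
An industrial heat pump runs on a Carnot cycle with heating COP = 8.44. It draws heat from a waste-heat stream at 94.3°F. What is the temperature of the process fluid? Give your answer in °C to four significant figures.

COP_HP = T_H/(T_H − T_C) rearranges to T_H = COP·T_C/(COP − 1).
With T_C = 307.76 K, T_H = 8.44 × 307.76/7.440 = 349.13 K.
Converting, 349.13 K = 75.98°C.

75.98 °C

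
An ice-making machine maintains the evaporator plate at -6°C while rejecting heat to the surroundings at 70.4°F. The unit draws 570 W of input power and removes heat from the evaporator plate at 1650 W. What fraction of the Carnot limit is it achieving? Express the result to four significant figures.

0.2962

COP_actual = Q̇_C/Ẇ = 1650/570.0 = 2.895.
In absolute terms T_C = 267.15 K and T_H = 294.48 K, so ΔT = 27.33 K.
COP_Carnot = T_C/ΔT = 267.15/27.33 = 9.774.
η_II = COP_actual/COP_Carnot = 2.895/9.774 = 0.2962.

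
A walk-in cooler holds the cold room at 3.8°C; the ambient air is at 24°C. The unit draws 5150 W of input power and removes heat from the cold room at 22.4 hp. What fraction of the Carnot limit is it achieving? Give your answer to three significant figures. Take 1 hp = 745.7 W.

Converting, Q̇_C = 22.40 hp = 16700 W, so COP_actual = Q̇_C/Ẇ = 16700/5150 = 3.243.
In absolute terms T_C = 276.95 K and T_H = 297.15 K, so ΔT = 20.20 K.
COP_Carnot = T_C/ΔT = 276.95/20.20 = 13.71.
η_II = COP_actual/COP_Carnot = 3.243/13.71 = 0.2366.

0.237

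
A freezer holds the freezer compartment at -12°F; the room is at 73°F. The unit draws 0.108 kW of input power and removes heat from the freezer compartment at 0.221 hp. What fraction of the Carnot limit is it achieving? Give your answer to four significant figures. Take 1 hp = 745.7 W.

Converting, Q̇_C = 0.2210 hp = 0.1648 kW, so COP_actual = Q̇_C/Ẇ = 0.1648/0.1080 = 1.526.
In absolute terms T_C = 248.71 K and T_H = 295.93 K, so ΔT = 47.22 K.
COP_Carnot = T_C/ΔT = 248.71/47.22 = 5.267.
η_II = COP_actual/COP_Carnot = 1.526/5.267 = 0.2897.

0.2897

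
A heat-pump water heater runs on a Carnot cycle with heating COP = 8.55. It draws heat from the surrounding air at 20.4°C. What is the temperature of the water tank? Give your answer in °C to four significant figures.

59.28 °C

COP_HP = T_H/(T_H − T_C) rearranges to T_H = COP·T_C/(COP − 1).
With T_C = 293.55 K, T_H = 8.55 × 293.55/7.550 = 332.43 K.
Converting, 332.43 K = 59.28°C.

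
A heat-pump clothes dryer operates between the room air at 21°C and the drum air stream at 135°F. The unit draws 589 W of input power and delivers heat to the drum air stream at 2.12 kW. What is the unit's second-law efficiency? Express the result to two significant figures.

0.39

Converting, Q̇_H = 2.120 kW = 2120 W, so COP_actual = Q̇_H/Ẇ = 2120/589.0 = 3.599.
In absolute terms T_C = 294.15 K and T_H = 330.37 K, so ΔT = 36.22 K.
COP_Carnot = T_H/ΔT = 330.37/36.22 = 9.121.
η_II = COP_actual/COP_Carnot = 3.599/9.121 = 0.3946.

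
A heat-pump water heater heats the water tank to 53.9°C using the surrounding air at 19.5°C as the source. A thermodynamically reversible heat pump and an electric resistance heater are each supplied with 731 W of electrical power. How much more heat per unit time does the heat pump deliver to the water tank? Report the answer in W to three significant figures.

In absolute terms T_C = 292.65 K and T_H = 327.05 K, so ΔT = 34.40 K.
COP_Carnot = T_H/ΔT = 327.05/34.40 = 9.507.
The heat pump delivers Q̇_H = COP × Ẇ = 6950 W; the resistance heater delivers Ẇ = 731.0 W.
Extra = (COP − 1)·Ẇ = 6219 W.

6220 W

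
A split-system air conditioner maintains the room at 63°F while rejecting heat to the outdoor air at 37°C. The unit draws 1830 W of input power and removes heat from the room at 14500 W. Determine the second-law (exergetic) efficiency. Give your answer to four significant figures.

0.5397

COP_actual = Q̇_C/Ẇ = 14500/1830 = 7.923.
In absolute terms T_C = 290.37 K and T_H = 310.15 K, so ΔT = 19.78 K.
COP_Carnot = T_C/ΔT = 290.37/19.78 = 14.68.
η_II = COP_actual/COP_Carnot = 7.923/14.68 = 0.5397.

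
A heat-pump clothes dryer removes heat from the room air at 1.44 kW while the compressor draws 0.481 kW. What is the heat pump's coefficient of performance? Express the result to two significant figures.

The first law gives Q̇_H = Q̇_C + Ẇ, so the three rates are Q̇_C = 1.440, Q̇_H = 1.921, Ẇ = 0.4810 kW.
COP_HP = Q̇_H/Ẇ = 1.921/0.4810 = 3.994.

4.0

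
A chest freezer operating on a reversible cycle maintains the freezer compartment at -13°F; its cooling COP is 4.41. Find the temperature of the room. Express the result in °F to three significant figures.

88.3 °F

COP_R = T_C/(T_H − T_C) gives T_H − T_C = T_C/COP.
With T_C = 248.15 K, T_H = 248.15 × (1 + 1/4.41) = 304.42 K.
Converting, 304.42 K = 88.29°F.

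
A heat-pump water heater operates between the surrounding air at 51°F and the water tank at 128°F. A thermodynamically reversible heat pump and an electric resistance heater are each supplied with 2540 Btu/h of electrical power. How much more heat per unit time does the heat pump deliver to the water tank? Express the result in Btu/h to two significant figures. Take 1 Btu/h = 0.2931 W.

In absolute terms T_C = 283.71 K and T_H = 326.48 K, so ΔT = 42.78 K.
COP_Carnot = T_H/ΔT = 326.48/42.78 = 7.632.
The heat pump delivers Q̇_H = COP × Ẇ = 19390 Btu/h; the resistance heater delivers Ẇ = 2540 Btu/h.
Extra = (COP − 1)·Ẇ = 16850 Btu/h.

17000 Btu/h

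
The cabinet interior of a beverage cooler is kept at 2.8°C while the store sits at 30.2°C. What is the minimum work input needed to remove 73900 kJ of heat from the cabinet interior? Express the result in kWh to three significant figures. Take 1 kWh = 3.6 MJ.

2.04 kWh

In absolute terms T_C = 275.95 K and T_H = 303.35 K, so ΔT = 27.40 K.
The reversible limit is COP_R = T_C/ΔT = 10.07, so W_min = Q_C/COP = Q_C·ΔT/T_C.
W_min = 73900 × 27.40/275.95 = 7338 kJ = 2.038 kWh.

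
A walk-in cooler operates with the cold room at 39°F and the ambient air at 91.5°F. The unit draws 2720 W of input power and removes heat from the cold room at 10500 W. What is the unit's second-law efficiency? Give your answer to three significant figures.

COP_actual = Q̇_C/Ẇ = 10500/2720 = 3.860.
In absolute terms T_C = 277.04 K and T_H = 306.21 K, so ΔT = 29.17 K.
COP_Carnot = T_C/ΔT = 277.04/29.17 = 9.498.
η_II = COP_actual/COP_Carnot = 3.860/9.498 = 0.4064.

0.406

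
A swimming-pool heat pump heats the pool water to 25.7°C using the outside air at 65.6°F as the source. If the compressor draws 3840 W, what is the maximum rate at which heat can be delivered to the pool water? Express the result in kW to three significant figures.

163 kW

In absolute terms T_C = 291.82 K and T_H = 298.85 K, so ΔT = 7.033 K.
COP_Carnot = T_H/ΔT = 298.85/7.033 = 42.49.
Q̇_max = COP_Carnot × Ẇ = 42.49 × 3840 W = 163200 W = 163.2 kW.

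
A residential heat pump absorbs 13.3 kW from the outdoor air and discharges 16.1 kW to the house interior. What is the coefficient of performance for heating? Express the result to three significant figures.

5.75

The first law gives Q̇_H = Q̇_C + Ẇ, so the three rates are Q̇_C = 13.30, Q̇_H = 16.10, Ẇ = 2.800 kW.
COP_HP = Q̇_H/Ẇ = 16.10/2.800 = 5.750.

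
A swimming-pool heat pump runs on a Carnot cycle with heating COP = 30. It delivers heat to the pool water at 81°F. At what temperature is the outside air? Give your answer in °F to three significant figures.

63.0 °F

COP_HP = T_H/(T_H − T_C) gives T_H − T_C = T_H/COP.
With T_H = 300.37 K, T_C = 300.37 × (1 − 1/30) = 290.36 K.
Converting, 290.36 K = 62.98°F.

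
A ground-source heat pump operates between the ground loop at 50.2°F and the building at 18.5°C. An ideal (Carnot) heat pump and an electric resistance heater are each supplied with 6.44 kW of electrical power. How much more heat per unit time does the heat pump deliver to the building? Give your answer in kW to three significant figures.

In absolute terms T_C = 283.26 K and T_H = 291.65 K, so ΔT = 8.389 K.
COP_Carnot = T_H/ΔT = 291.65/8.389 = 34.77.
The heat pump delivers Q̇_H = COP × Ẇ = 223.9 kW; the resistance heater delivers Ẇ = 6.440 kW.
Extra = (COP − 1)·Ẇ = 217.5 kW.

217 kW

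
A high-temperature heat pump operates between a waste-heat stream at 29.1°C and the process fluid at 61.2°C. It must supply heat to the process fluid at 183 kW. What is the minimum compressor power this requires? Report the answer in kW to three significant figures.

17.6 kW

In absolute terms T_C = 302.25 K and T_H = 334.35 K, so ΔT = 32.10 K.
COP_Carnot = T_H/ΔT = 334.35/32.10 = 10.42.
Ẇ_min = Q̇/COP_Carnot = 183.0/10.42 = 17.57 kW.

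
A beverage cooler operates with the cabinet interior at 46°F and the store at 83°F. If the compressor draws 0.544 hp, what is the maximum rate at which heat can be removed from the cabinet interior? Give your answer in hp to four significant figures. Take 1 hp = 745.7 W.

In absolute terms T_C = 280.93 K and T_H = 301.48 K, so ΔT = 20.56 K.
COP_Carnot = T_C/ΔT = 280.93/20.56 = 13.67.
Q̇_max = COP_Carnot × Ẇ = 13.67 × 0.5440 hp = 7.435 hp.

7.435 hp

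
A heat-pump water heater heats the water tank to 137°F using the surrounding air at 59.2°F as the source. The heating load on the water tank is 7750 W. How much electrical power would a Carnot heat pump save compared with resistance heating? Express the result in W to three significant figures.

6740 W

In absolute terms T_C = 288.26 K and T_H = 331.48 K, so ΔT = 43.22 K.
COP_Carnot = T_H/ΔT = 331.48/43.22 = 7.669.
Resistance heating needs Ẇ_res = Q̇_H = 7750 W; the reversible heat pump needs only Ẇ_hp = Q̇_H/COP = 1011 W.
Saving = 7750 − 1011 = 6739 W.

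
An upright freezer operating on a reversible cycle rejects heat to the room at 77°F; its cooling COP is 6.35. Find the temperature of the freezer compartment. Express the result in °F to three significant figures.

For a Carnot refrigerator COP_R = T_C/(T_H − T_C), so T_C = COP·T_H/(1 + COP).
With T_H = 298.15 K, T_C = 6.35 × 298.15/7.350 = 257.59 K.
Converting, 257.59 K = 3.98°F.

3.98 °F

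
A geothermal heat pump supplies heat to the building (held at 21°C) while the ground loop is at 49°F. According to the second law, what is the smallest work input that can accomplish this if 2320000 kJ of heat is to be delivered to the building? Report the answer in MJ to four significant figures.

In absolute terms T_C = 282.59 K and T_H = 294.15 K, so ΔT = 11.56 K.
The reversible limit is COP_HP = T_H/ΔT = 25.46, so W_min = Q_H/COP = Q_H·ΔT/T_H.
W_min = 2320000 × 11.56/294.15 = 91140 kJ = 91.14 MJ.

91.14 MJ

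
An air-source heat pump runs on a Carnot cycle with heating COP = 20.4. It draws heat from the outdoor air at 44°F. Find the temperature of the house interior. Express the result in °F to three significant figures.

70.0 °F

COP_HP = T_H/(T_H − T_C) rearranges to T_H = COP·T_C/(COP − 1).
With T_C = 279.82 K, T_H = 20.4 × 279.82/19.40 = 294.24 K.
Converting, 294.24 K = 69.96°F.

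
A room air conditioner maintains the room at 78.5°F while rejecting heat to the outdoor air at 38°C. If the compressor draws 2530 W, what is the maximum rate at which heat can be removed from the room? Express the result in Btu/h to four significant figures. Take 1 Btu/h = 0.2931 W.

In absolute terms T_C = 298.98 K and T_H = 311.15 K, so ΔT = 12.17 K.
COP_Carnot = T_C/ΔT = 298.98/12.17 = 24.57.
Q̇_max = COP_Carnot × Ẇ = 24.57 × 2530 W = 62170 W = 212100 Btu/h.

212100 Btu/h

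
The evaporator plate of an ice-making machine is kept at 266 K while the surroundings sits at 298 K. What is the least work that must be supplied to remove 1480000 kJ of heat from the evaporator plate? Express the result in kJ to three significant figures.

178000 kJ

The reservoir spacing is ΔT = 298 − 266 = 32.00 K.
The reversible limit is COP_R = T_C/ΔT = 8.313, so W_min = Q_C/COP = Q_C·ΔT/T_C.
W_min = 1480000 × 32.00/266.00 = 178000 kJ.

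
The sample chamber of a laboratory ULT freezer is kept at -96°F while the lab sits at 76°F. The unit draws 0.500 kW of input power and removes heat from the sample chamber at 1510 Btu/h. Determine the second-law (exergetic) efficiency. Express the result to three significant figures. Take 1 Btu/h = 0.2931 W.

0.419

Converting, Q̇_C = 1510 Btu/h = 0.4426 kW, so COP_actual = Q̇_C/Ẇ = 0.4426/0.5000 = 0.8852.
In absolute terms T_C = 202.04 K and T_H = 297.59 K, so ΔT = 95.56 K.
COP_Carnot = T_C/ΔT = 202.04/95.56 = 2.114.
η_II = COP_actual/COP_Carnot = 0.8852/2.114 = 0.4186.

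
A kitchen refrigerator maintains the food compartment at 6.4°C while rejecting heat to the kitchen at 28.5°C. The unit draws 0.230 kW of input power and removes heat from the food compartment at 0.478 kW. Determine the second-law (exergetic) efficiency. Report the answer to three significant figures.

COP_actual = Q̇_C/Ẇ = 0.4780/0.2300 = 2.078.
In absolute terms T_C = 279.55 K and T_H = 301.65 K, so ΔT = 22.10 K.
COP_Carnot = T_C/ΔT = 279.55/22.10 = 12.65.
η_II = COP_actual/COP_Carnot = 2.078/12.65 = 0.1643.

0.164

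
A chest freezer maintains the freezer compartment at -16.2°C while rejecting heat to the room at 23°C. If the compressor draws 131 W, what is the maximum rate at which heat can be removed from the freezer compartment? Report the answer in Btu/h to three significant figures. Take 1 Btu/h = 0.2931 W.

2930 Btu/h

In absolute terms T_C = 256.95 K and T_H = 296.15 K, so ΔT = 39.20 K.
COP_Carnot = T_C/ΔT = 256.95/39.20 = 6.555.
Q̇_max = COP_Carnot × Ẇ = 6.555 × 131.0 W = 858.7 W = 2930 Btu/h.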